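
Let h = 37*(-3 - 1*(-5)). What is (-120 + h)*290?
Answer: -13340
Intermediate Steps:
h = 74 (h = 37*(-3 + 5) = 37*2 = 74)
(-120 + h)*290 = (-120 + 74)*290 = -46*290 = -13340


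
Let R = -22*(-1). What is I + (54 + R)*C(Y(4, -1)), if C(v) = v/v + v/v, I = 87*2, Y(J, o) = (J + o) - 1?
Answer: 326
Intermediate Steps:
Y(J, o) = -1 + J + o
I = 174
R = 22
C(v) = 2 (C(v) = 1 + 1 = 2)
I + (54 + R)*C(Y(4, -1)) = 174 + (54 + 22)*2 = 174 + 76*2 = 174 + 152 = 326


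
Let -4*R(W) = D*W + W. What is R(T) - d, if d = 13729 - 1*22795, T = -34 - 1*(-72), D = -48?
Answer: 19025/2 ≈ 9512.5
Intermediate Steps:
T = 38 (T = -34 + 72 = 38)
R(W) = 47*W/4 (R(W) = -(-48*W + W)/4 = -(-47)*W/4 = 47*W/4)
d = -9066 (d = 13729 - 22795 = -9066)
R(T) - d = (47/4)*38 - 1*(-9066) = 893/2 + 9066 = 19025/2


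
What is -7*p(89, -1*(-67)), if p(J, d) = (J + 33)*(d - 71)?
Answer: 3416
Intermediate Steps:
p(J, d) = (-71 + d)*(33 + J) (p(J, d) = (33 + J)*(-71 + d) = (-71 + d)*(33 + J))
-7*p(89, -1*(-67)) = -7*(-2343 - 71*89 + 33*(-1*(-67)) + 89*(-1*(-67))) = -7*(-2343 - 6319 + 33*67 + 89*67) = -7*(-2343 - 6319 + 2211 + 5963) = -7*(-488) = 3416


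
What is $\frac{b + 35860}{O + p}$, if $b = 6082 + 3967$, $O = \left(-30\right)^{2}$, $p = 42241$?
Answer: $\frac{45909}{43141} \approx 1.0642$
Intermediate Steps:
$O = 900$
$b = 10049$
$\frac{b + 35860}{O + p} = \frac{10049 + 35860}{900 + 42241} = \frac{45909}{43141}$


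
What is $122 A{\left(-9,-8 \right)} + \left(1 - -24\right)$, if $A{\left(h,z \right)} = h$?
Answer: $-1073$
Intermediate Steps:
$122 A{\left(-9,-8 \right)} + \left(1 - -24\right) = 122 \left(-9\right) + \left(1 - -24\right) = -1098 + \left(1 + 24\right) = -1098 + 25 = -1073$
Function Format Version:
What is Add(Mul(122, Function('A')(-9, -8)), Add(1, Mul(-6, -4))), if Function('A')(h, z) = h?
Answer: -1073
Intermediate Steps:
Add(Mul(122, Function('A')(-9, -8)), Add(1, Mul(-6, -4))) = Add(Mul(122, -9), Add(1, Mul(-6, -4))) = Add(-1098, Add(1, 24)) = Add(-1098, 25) = -1073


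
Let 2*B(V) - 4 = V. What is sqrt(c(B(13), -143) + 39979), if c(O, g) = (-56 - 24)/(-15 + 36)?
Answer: sqrt(17629059)/21 ≈ 199.94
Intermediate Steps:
B(V) = 2 + V/2
c(O, g) = -80/21
sqrt(c(B(13), -143) + 39979) = sqrt(-80/21 + 39979) = sqrt(839479/21) = sqrt(17629059)/21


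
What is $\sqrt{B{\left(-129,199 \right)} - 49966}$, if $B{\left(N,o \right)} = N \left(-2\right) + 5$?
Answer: $i \sqrt{49703} \approx 222.94 i$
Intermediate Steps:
$B{\left(N,o \right)} = 5 - 2 N$ ($B{\left(N,o \right)} = - 2 N + 5 = 5 - 2 N$)
$\sqrt{B{\left(-129,199 \right)} - 49966} = \sqrt{\left(5 - -258\right) - 49966} = \sqrt{\left(5 + 258\right) - 49966} = \sqrt{263 - 49966} = \sqrt{-49703} = i \sqrt{49703}$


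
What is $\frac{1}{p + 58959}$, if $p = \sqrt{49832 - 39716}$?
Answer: $\frac{6551}{386239285} - \frac{2 \sqrt{281}}{1158717855} \approx 1.6932 \cdot 10^{-5}$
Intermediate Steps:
$p = 6 \sqrt{281}$ ($p = \sqrt{10116} = 6 \sqrt{281} \approx 100.58$)
$\frac{1}{p + 58959} = \frac{1}{6 \sqrt{281} + 58959} = \frac{1}{58959 + 6 \sqrt{281}}$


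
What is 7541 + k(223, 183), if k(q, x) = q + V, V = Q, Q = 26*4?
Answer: 7868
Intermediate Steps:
Q = 104
V = 104
k(q, x) = 104 + q (k(q, x) = q + 104 = 104 + q)
7541 + k(223, 183) = 7541 + (104 + 223) = 7541 + 327 = 7868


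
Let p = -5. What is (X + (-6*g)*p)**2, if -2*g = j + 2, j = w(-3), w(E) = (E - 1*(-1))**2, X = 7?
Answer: 6889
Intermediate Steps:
w(E) = (1 + E)**2 (w(E) = (E + 1)**2 = (1 + E)**2)
j = 4 (j = (1 - 3)**2 = (-2)**2 = 4)
g = -3 (g = -(4 + 2)/2 = -1/2*6 = -3)
(X + (-6*g)*p)**2 = (7 - 6*(-3)*(-5))**2 = (7 + 18*(-5))**2 = (7 - 90)**2 = (-83)**2 = 6889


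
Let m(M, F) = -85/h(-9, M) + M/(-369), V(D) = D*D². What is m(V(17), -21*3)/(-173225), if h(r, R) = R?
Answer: 1421702/18472887225 ≈ 7.6962e-5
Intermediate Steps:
V(D) = D³
m(M, F) = -85/M - M/369 (m(M, F) = -85/M + M/(-369) = -85/M + M*(-1/369) = -85/M - M/369)
m(V(17), -21*3)/(-173225) = (-85/(17³) - 1/369*17³)/(-173225) = (-85/4913 - 1/369*4913)*(-1/173225) = (-85*1/4913 - 4913/369)*(-1/173225) = (-5/289 - 4913/369)*(-1/173225) = -1421702/106641*(-1/173225) = 1421702/18472887225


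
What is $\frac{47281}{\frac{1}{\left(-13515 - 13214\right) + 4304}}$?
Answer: $-1060276425$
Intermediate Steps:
$\frac{47281}{\frac{1}{\left(-13515 - 13214\right) + 4304}} = \frac{47281}{\frac{1}{-26729 + 4304}} = \frac{47281}{\frac{1}{-22425}} = \frac{47281}{- \frac{1}{22425}} = 47281 \left(-22425\right) = -1060276425$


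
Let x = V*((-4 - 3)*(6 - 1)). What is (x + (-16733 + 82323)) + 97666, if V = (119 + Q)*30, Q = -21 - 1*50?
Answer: 112856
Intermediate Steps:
Q = -71 (Q = -21 - 50 = -71)
V = 1440 (V = (119 - 71)*30 = 48*30 = 1440)
x = -50400 (x = 1440*((-4 - 3)*(6 - 1)) = 1440*(-7*5) = 1440*(-35) = -50400)
(x + (-16733 + 82323)) + 97666 = (-50400 + (-16733 + 82323)) + 97666 = (-50400 + 65590) + 97666 = 15190 + 97666 = 112856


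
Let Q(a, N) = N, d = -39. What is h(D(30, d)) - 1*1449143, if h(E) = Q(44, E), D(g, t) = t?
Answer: -1449182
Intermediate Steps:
h(E) = E
h(D(30, d)) - 1*1449143 = -39 - 1*1449143 = -39 - 1449143 = -1449182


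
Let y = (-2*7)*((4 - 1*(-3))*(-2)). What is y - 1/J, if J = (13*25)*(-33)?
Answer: 2102101/10725 ≈ 196.00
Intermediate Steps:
J = -10725 (J = 325*(-33) = -10725)
y = 196 (y = -14*(4 + 3)*(-2) = -98*(-2) = -14*(-14) = 196)
y - 1/J = 196 - 1/(-10725) = 196 - 1*(-1/10725) = 196 + 1/10725 = 2102101/10725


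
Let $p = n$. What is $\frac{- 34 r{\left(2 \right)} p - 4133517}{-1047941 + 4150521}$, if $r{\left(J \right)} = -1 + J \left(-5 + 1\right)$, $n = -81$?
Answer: $- \frac{4158303}{3102580} \approx -1.3403$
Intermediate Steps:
$p = -81$
$r{\left(J \right)} = -1 - 4 J$ ($r{\left(J \right)} = -1 + J \left(-4\right) = -1 - 4 J$)
$\frac{- 34 r{\left(2 \right)} p - 4133517}{-1047941 + 4150521} = \frac{- 34 \left(-1 - 8\right) \left(-81\right) - 4133517}{-1047941 + 4150521} = \frac{- 34 \left(-1 - 8\right) \left(-81\right) - 4133517}{3102580} = \left(\left(-34\right) \left(-9\right) \left(-81\right) - 4133517\right) \frac{1}{3102580} = \left(306 \left(-81\right) - 4133517\right) \frac{1}{3102580} = \left(-24786 - 4133517\right) \frac{1}{3102580} = \left(-4158303\right) \frac{1}{3102580} = - \frac{4158303}{3102580}$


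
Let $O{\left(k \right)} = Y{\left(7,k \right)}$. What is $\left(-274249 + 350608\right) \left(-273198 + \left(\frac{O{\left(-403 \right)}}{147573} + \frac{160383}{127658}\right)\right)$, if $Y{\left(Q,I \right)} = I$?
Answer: $- \frac{130999441038149835491}{6279624678} \approx -2.0861 \cdot 10^{10}$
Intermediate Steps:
$O{\left(k \right)} = k$
$\left(-274249 + 350608\right) \left(-273198 + \left(\frac{O{\left(-403 \right)}}{147573} + \frac{160383}{127658}\right)\right) = \left(-274249 + 350608\right) \left(-273198 + \left(- \frac{403}{147573} + \frac{160383}{127658}\right)\right) = 76359 \left(-273198 + \left(\left(-403\right) \frac{1}{147573} + 160383 \cdot \frac{1}{127658}\right)\right) = 76359 \left(-273198 + \left(- \frac{403}{147573} + \frac{160383}{127658}\right)\right) = 76359 \left(-273198 + \frac{23616754285}{18838874034}\right) = 76359 \left(- \frac{5146719091586447}{18838874034}\right) = - \frac{130999441038149835491}{6279624678}$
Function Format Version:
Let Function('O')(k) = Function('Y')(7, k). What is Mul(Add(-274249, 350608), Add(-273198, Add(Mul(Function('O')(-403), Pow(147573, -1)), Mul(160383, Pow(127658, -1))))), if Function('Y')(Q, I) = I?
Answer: Rational(-130999441038149835491, 6279624678) ≈ -2.0861e+10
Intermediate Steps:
Function('O')(k) = k
Mul(Add(-274249, 350608), Add(-273198, Add(Mul(Function('O')(-403), Pow(147573, -1)), Mul(160383, Pow(127658, -1))))) = Mul(Add(-274249, 350608), Add(-273198, Add(Mul(-403, Pow(147573, -1)), Mul(160383, Pow(127658, -1))))) = Mul(76359, Add(-273198, Add(Mul(-403, Rational(1, 147573)), Mul(160383, Rational(1, 127658))))) = Mul(76359, Add(-273198, Add(Rational(-403, 147573), Rational(160383, 127658)))) = Mul(76359, Add(-273198, Rational(23616754285, 18838874034))) = Mul(76359, Rational(-5146719091586447, 18838874034)) = Rational(-130999441038149835491, 6279624678)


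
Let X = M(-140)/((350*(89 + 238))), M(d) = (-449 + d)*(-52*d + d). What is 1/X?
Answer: -545/20026 ≈ -0.027215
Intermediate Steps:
M(d) = -51*d*(-449 + d) (M(d) = (-449 + d)*(-51*d) = -51*d*(-449 + d))
X = -20026/545 (X = (51*(-140)*(449 - 1*(-140)))/((350*(89 + 238))) = (51*(-140)*(449 + 140))/((350*327)) = (51*(-140)*589)/114450 = -4205460*1/114450 = -20026/545 ≈ -36.745)
1/X = 1/(-20026/545) = -545/20026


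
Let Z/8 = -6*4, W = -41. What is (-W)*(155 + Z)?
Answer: -1517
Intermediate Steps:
Z = -192 (Z = 8*(-6*4) = 8*(-24) = -192)
(-W)*(155 + Z) = (-1*(-41))*(155 - 192) = 41*(-37) = -1517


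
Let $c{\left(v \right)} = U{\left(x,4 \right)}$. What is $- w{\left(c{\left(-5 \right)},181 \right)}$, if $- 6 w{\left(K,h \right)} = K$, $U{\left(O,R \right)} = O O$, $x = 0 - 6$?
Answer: $6$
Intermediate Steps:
$x = -6$ ($x = 0 - 6 = -6$)
$U{\left(O,R \right)} = O^{2}$
$c{\left(v \right)} = 36$ ($c{\left(v \right)} = \left(-6\right)^{2} = 36$)
$w{\left(K,h \right)} = - \frac{K}{6}$
$- w{\left(c{\left(-5 \right)},181 \right)} = - \frac{\left(-1\right) 36}{6} = \left(-1\right) \left(-6\right) = 6$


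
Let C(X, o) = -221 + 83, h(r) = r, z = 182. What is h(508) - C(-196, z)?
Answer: 646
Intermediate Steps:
C(X, o) = -138
h(508) - C(-196, z) = 508 - 1*(-138) = 508 + 138 = 646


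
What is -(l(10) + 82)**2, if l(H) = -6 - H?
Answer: -4356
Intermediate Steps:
-(l(10) + 82)**2 = -((-6 - 1*10) + 82)**2 = -((-6 - 10) + 82)**2 = -(-16 + 82)**2 = -1*66**2 = -1*4356 = -4356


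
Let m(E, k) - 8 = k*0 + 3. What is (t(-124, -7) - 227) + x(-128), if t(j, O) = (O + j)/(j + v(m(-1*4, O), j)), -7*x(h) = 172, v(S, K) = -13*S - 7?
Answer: -481597/1918 ≈ -251.09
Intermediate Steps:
m(E, k) = 11 (m(E, k) = 8 + (k*0 + 3) = 8 + (0 + 3) = 8 + 3 = 11)
v(S, K) = -7 - 13*S
x(h) = -172/7 (x(h) = -1/7*172 = -172/7)
t(j, O) = (O + j)/(-150 + j) (t(j, O) = (O + j)/(j + (-7 - 13*11)) = (O + j)/(j + (-7 - 143)) = (O + j)/(j - 150) = (O + j)/(-150 + j))
(t(-124, -7) - 227) + x(-128) = ((-7 - 124)/(-150 - 124) - 227) - 172/7 = (-131/(-274) - 227) - 172/7 = (-1/274*(-131) - 227) - 172/7 = (131/274 - 227) - 172/7 = -62067/274 - 172/7 = -481597/1918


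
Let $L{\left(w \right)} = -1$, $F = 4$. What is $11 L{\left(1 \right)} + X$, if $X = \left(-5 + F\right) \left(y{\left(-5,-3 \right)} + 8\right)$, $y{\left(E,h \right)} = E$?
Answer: $-14$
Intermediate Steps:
$X = -3$ ($X = \left(-5 + 4\right) \left(-5 + 8\right) = \left(-1\right) 3 = -3$)
$11 L{\left(1 \right)} + X = 11 \left(-1\right) - 3 = -11 - 3 = -14$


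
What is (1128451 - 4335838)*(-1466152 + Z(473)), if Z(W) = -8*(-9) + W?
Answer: 4700768838909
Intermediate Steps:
Z(W) = 72 + W
(1128451 - 4335838)*(-1466152 + Z(473)) = (1128451 - 4335838)*(-1466152 + (72 + 473)) = -3207387*(-1466152 + 545) = -3207387*(-1465607) = 4700768838909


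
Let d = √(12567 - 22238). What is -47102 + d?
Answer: -47102 + I*√9671 ≈ -47102.0 + 98.341*I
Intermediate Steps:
d = I*√9671 (d = √(-9671) = I*√9671 ≈ 98.341*I)
-47102 + d = -47102 + I*√9671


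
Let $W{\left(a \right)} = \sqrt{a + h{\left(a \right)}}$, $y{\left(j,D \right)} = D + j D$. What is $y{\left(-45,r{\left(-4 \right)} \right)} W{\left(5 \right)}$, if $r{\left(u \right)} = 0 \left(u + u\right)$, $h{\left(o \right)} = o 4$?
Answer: $0$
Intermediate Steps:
$h{\left(o \right)} = 4 o$
$r{\left(u \right)} = 0$ ($r{\left(u \right)} = 0 \cdot 2 u = 0$)
$y{\left(j,D \right)} = D + D j$
$W{\left(a \right)} = \sqrt{5} \sqrt{a}$ ($W{\left(a \right)} = \sqrt{a + 4 a} = \sqrt{5 a} = \sqrt{5} \sqrt{a}$)
$y{\left(-45,r{\left(-4 \right)} \right)} W{\left(5 \right)} = 0 \left(1 - 45\right) \sqrt{5} \sqrt{5} = 0 \left(-44\right) 5 = 0 \cdot 5 = 0$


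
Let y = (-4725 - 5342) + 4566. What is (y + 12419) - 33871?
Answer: -26953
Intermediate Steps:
y = -5501 (y = -10067 + 4566 = -5501)
(y + 12419) - 33871 = (-5501 + 12419) - 33871 = 6918 - 33871 = -26953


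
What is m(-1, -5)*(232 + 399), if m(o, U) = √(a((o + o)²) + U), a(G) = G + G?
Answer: 631*√3 ≈ 1092.9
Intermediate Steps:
a(G) = 2*G
m(o, U) = √(U + 8*o²) (m(o, U) = √(2*(o + o)² + U) = √(2*(2*o)² + U) = √(2*(4*o²) + U) = √(8*o² + U) = √(U + 8*o²))
m(-1, -5)*(232 + 399) = √(-5 + 8*(-1)²)*(232 + 399) = √(-5 + 8*1)*631 = √(-5 + 8)*631 = √3*631 = 631*√3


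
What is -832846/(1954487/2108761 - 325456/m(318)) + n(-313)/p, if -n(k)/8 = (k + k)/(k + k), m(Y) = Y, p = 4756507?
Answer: 1328242367268556744478/1630738442664863525 ≈ 814.50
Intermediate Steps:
n(k) = -8 (n(k) = -8*(k + k)/(k + k) = -8*2*k/(2*k) = -8*2*k*1/(2*k) = -8*1 = -8)
-832846/(1954487/2108761 - 325456/m(318)) + n(-313)/p = -832846/(1954487/2108761 - 325456/318) - 8/4756507 = -832846/(1954487*(1/2108761) - 325456*1/318) - 8*1/4756507 = -832846/(1954487/2108761 - 162728/159) - 8/4756507 = -832846/(-342843696575/335292999) - 8/4756507 = -832846*(-335292999/342843696575) - 8/4756507 = 279247433045154/342843696575 - 8/4756507 = 1328242367268556744478/1630738442664863525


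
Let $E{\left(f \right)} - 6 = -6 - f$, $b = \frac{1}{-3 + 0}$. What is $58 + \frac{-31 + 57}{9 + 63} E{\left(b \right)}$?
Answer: $\frac{6277}{108} \approx 58.12$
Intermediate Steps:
$b = - \frac{1}{3}$ ($b = \frac{1}{-3} = - \frac{1}{3} \approx -0.33333$)
$E{\left(f \right)} = - f$ ($E{\left(f \right)} = 6 - \left(6 + f\right) = - f$)
$58 + \frac{-31 + 57}{9 + 63} E{\left(b \right)} = 58 + \frac{-31 + 57}{9 + 63} \left(\left(-1\right) \left(- \frac{1}{3}\right)\right) = 58 + \frac{26}{72} \cdot \frac{1}{3} = 58 + 26 \cdot \frac{1}{72} \cdot \frac{1}{3} = 58 + \frac{13}{36} \cdot \frac{1}{3} = 58 + \frac{13}{108} = \frac{6277}{108}$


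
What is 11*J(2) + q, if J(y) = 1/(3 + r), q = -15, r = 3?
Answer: -79/6 ≈ -13.167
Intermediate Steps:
J(y) = ⅙ (J(y) = 1/(3 + 3) = 1/6 = ⅙)
11*J(2) + q = 11*(⅙) - 15 = 11/6 - 15 = -79/6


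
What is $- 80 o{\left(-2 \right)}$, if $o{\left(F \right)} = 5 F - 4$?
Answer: $1120$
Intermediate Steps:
$o{\left(F \right)} = -4 + 5 F$
$- 80 o{\left(-2 \right)} = - 80 \left(-4 + 5 \left(-2\right)\right) = - 80 \left(-4 - 10\right) = \left(-80\right) \left(-14\right) = 1120$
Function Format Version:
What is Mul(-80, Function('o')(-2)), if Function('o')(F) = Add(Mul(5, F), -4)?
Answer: 1120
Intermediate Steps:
Function('o')(F) = Add(-4, Mul(5, F))
Mul(-80, Function('o')(-2)) = Mul(-80, Add(-4, Mul(5, -2))) = Mul(-80, Add(-4, -10)) = Mul(-80, -14) = 1120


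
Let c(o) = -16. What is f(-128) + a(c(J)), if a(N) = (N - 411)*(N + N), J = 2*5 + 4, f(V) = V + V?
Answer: 13408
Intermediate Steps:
f(V) = 2*V
J = 14 (J = 10 + 4 = 14)
a(N) = 2*N*(-411 + N) (a(N) = (-411 + N)*(2*N) = 2*N*(-411 + N))
f(-128) + a(c(J)) = 2*(-128) + 2*(-16)*(-411 - 16) = -256 + 2*(-16)*(-427) = -256 + 13664 = 13408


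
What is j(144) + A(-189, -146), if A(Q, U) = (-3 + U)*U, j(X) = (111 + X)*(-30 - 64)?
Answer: -2216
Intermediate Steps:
j(X) = -10434 - 94*X (j(X) = (111 + X)*(-94) = -10434 - 94*X)
A(Q, U) = U*(-3 + U)
j(144) + A(-189, -146) = (-10434 - 94*144) - 146*(-3 - 146) = (-10434 - 13536) - 146*(-149) = -23970 + 21754 = -2216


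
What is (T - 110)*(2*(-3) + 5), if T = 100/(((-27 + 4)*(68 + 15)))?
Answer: 210090/1909 ≈ 110.05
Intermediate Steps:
T = -100/1909 (T = 100/((-23*83)) = 100/(-1909) = 100*(-1/1909) = -100/1909 ≈ -0.052383)
(T - 110)*(2*(-3) + 5) = (-100/1909 - 110)*(2*(-3) + 5) = -210090*(-6 + 5)/1909 = -210090/1909*(-1) = 210090/1909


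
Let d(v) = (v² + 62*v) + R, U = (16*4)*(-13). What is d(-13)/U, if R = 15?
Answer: 311/416 ≈ 0.74760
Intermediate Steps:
U = -832 (U = 64*(-13) = -832)
d(v) = 15 + v² + 62*v (d(v) = (v² + 62*v) + 15 = 15 + v² + 62*v)
d(-13)/U = (15 + (-13)² + 62*(-13))/(-832) = (15 + 169 - 806)*(-1/832) = -622*(-1/832) = 311/416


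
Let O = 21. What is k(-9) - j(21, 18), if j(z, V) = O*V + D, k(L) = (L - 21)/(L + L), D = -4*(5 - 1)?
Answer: -1081/3 ≈ -360.33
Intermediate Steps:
D = -16 (D = -4*4 = -16)
k(L) = (-21 + L)/(2*L) (k(L) = (-21 + L)/((2*L)) = (-21 + L)*(1/(2*L)) = (-21 + L)/(2*L))
j(z, V) = -16 + 21*V (j(z, V) = 21*V - 16 = -16 + 21*V)
k(-9) - j(21, 18) = (½)*(-21 - 9)/(-9) - (-16 + 21*18) = (½)*(-⅑)*(-30) - (-16 + 378) = 5/3 - 1*362 = 5/3 - 362 = -1081/3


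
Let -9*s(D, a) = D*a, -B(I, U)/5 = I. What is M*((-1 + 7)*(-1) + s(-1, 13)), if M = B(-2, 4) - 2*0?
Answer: -410/9 ≈ -45.556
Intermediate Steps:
B(I, U) = -5*I
s(D, a) = -D*a/9
M = 10 (M = -5*(-2) - 2*0 = 10 + 0 = 10)
M*((-1 + 7)*(-1) + s(-1, 13)) = 10*((-1 + 7)*(-1) - 1/9*(-1)*13) = 10*(6*(-1) + 13/9) = 10*(-6 + 13/9) = 10*(-41/9) = -410/9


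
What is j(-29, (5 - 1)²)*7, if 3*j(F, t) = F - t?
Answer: -105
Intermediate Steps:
j(F, t) = -t/3 + F/3 (j(F, t) = (F - t)/3 = -t/3 + F/3)
j(-29, (5 - 1)²)*7 = (-(5 - 1)²/3 + (⅓)*(-29))*7 = (-⅓*4² - 29/3)*7 = (-⅓*16 - 29/3)*7 = (-16/3 - 29/3)*7 = -15*7 = -105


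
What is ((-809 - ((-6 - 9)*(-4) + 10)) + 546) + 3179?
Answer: 2846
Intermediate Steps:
((-809 - ((-6 - 9)*(-4) + 10)) + 546) + 3179 = ((-809 - (-15*(-4) + 10)) + 546) + 3179 = ((-809 - (60 + 10)) + 546) + 3179 = ((-809 - 1*70) + 546) + 3179 = ((-809 - 70) + 546) + 3179 = (-879 + 546) + 3179 = -333 + 3179 = 2846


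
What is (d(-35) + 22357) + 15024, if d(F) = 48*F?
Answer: 35701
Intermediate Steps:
(d(-35) + 22357) + 15024 = (48*(-35) + 22357) + 15024 = (-1680 + 22357) + 15024 = 20677 + 15024 = 35701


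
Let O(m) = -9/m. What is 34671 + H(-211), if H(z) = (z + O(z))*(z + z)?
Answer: 123695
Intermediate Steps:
H(z) = 2*z*(z - 9/z) (H(z) = (z - 9/z)*(z + z) = (z - 9/z)*(2*z) = 2*z*(z - 9/z))
34671 + H(-211) = 34671 + (-18 + 2*(-211)²) = 34671 + (-18 + 2*44521) = 34671 + (-18 + 89042) = 34671 + 89024 = 123695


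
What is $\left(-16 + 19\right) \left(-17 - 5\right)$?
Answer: $-66$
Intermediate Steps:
$\left(-16 + 19\right) \left(-17 - 5\right) = 3 \left(-17 - 5\right) = 3 \left(-22\right) = -66$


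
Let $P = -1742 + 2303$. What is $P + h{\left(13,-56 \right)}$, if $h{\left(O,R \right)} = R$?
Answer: $505$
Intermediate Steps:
$P = 561$
$P + h{\left(13,-56 \right)} = 561 - 56 = 505$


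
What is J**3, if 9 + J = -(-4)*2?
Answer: -1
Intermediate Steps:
J = -1 (J = -9 - (-4)*2 = -9 - 1*(-4)*2 = -9 + 4*2 = -9 + 8 = -1)
J**3 = (-1)**3 = -1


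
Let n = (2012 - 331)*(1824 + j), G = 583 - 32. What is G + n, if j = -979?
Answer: 1420996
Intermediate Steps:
G = 551
n = 1420445 (n = (2012 - 331)*(1824 - 979) = 1681*845 = 1420445)
G + n = 551 + 1420445 = 1420996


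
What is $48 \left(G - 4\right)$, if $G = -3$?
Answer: $-336$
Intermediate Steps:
$48 \left(G - 4\right) = 48 \left(-3 - 4\right) = 48 \left(-7\right) = -336$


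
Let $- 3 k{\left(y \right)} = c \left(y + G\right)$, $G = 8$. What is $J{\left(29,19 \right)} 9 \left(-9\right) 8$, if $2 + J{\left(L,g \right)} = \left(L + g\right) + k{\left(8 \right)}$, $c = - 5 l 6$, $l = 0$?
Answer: $-29808$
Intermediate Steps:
$c = 0$ ($c = \left(-5\right) 0 \cdot 6 = 0 \cdot 6 = 0$)
$k{\left(y \right)} = 0$ ($k{\left(y \right)} = - \frac{0 \left(y + 8\right)}{3} = - \frac{0 \left(8 + y\right)}{3} = \left(- \frac{1}{3}\right) 0 = 0$)
$J{\left(L,g \right)} = -2 + L + g$ ($J{\left(L,g \right)} = -2 + \left(\left(L + g\right) + 0\right) = -2 + \left(L + g\right) = -2 + L + g$)
$J{\left(29,19 \right)} 9 \left(-9\right) 8 = \left(-2 + 29 + 19\right) 9 \left(-9\right) 8 = 46 \left(\left(-81\right) 8\right) = 46 \left(-648\right) = -29808$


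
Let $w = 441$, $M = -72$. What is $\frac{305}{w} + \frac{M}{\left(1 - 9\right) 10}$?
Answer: $\frac{7019}{4410} \approx 1.5916$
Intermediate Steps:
$\frac{305}{w} + \frac{M}{\left(1 - 9\right) 10} = \frac{305}{441} - \frac{72}{\left(1 - 9\right) 10} = 305 \cdot \frac{1}{441} - \frac{72}{\left(-8\right) 10} = \frac{305}{441} - \frac{72}{-80} = \frac{305}{441} - - \frac{9}{10} = \frac{305}{441} + \frac{9}{10} = \frac{7019}{4410}$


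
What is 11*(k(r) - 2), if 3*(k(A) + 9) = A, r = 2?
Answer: -341/3 ≈ -113.67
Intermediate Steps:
k(A) = -9 + A/3
11*(k(r) - 2) = 11*((-9 + (1/3)*2) - 2) = 11*((-9 + 2/3) - 2) = 11*(-25/3 - 2) = 11*(-31/3) = -341/3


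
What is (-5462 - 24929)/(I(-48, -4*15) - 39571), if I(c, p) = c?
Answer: 30391/39619 ≈ 0.76708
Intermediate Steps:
(-5462 - 24929)/(I(-48, -4*15) - 39571) = (-5462 - 24929)/(-48 - 39571) = -30391/(-39619) = -30391*(-1/39619) = 30391/39619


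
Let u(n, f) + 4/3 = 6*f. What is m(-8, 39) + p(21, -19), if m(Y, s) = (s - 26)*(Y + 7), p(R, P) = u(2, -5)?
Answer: -133/3 ≈ -44.333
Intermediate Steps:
u(n, f) = -4/3 + 6*f
p(R, P) = -94/3 (p(R, P) = -4/3 + 6*(-5) = -4/3 - 30 = -94/3)
m(Y, s) = (-26 + s)*(7 + Y)
m(-8, 39) + p(21, -19) = (-182 - 26*(-8) + 7*39 - 8*39) - 94/3 = (-182 + 208 + 273 - 312) - 94/3 = -13 - 94/3 = -133/3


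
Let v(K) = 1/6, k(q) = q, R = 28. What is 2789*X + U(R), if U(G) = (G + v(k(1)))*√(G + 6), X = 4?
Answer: 11156 + 169*√34/6 ≈ 11320.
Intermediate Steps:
v(K) = ⅙
U(G) = √(6 + G)*(⅙ + G) (U(G) = (G + ⅙)*√(G + 6) = (⅙ + G)*√(6 + G) = √(6 + G)*(⅙ + G))
2789*X + U(R) = 2789*4 + √(6 + 28)*(⅙ + 28) = 11156 + √34*(169/6) = 11156 + 169*√34/6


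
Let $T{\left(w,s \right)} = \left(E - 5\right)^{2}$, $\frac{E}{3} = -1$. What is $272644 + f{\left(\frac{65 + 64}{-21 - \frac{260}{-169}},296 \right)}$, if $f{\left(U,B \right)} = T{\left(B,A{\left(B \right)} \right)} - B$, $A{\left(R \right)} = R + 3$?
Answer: $272412$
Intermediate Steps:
$E = -3$ ($E = 3 \left(-1\right) = -3$)
$A{\left(R \right)} = 3 + R$
$T{\left(w,s \right)} = 64$ ($T{\left(w,s \right)} = \left(-3 - 5\right)^{2} = \left(-8\right)^{2} = 64$)
$f{\left(U,B \right)} = 64 - B$
$272644 + f{\left(\frac{65 + 64}{-21 - \frac{260}{-169}},296 \right)} = 272644 + \left(64 - 296\right) = 272644 - 232 = 272412$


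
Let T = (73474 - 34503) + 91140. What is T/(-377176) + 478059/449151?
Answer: 40624298541/56469659192 ≈ 0.71940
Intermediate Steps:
T = 130111 (T = 38971 + 91140 = 130111)
T/(-377176) + 478059/449151 = 130111/(-377176) + 478059/449151 = 130111*(-1/377176) + 478059*(1/449151) = -130111/377176 + 159353/149717 = 40624298541/56469659192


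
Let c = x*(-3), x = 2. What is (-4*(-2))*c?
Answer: -48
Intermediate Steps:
c = -6 (c = 2*(-3) = -6)
(-4*(-2))*c = -4*(-2)*(-6) = 8*(-6) = -48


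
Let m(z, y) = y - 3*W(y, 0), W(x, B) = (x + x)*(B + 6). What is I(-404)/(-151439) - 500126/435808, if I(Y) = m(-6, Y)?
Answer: -40950453217/32999163856 ≈ -1.2410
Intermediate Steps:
W(x, B) = 2*x*(6 + B) (W(x, B) = (2*x)*(6 + B) = 2*x*(6 + B))
m(z, y) = -35*y (m(z, y) = y - 6*y*(6 + 0) = y - 6*y*6 = y - 36*y = -35*y)
I(Y) = -35*Y
I(-404)/(-151439) - 500126/435808 = -35*(-404)/(-151439) - 500126/435808 = 14140*(-1/151439) - 500126*1/435808 = -14140/151439 - 250063/217904 = -40950453217/32999163856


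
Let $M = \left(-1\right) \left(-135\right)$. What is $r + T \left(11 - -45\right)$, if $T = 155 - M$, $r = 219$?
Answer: $1339$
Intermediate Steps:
$M = 135$
$T = 20$ ($T = 155 - 135 = 20$)
$r + T \left(11 - -45\right) = 219 + 20 \left(11 - -45\right) = 219 + 20 \left(11 + 45\right) = 219 + 20 \cdot 56 = 219 + 1120 = 1339$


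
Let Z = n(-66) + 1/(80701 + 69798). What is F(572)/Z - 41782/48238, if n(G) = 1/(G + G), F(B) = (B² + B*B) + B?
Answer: -313811144490359477/3626701673 ≈ -8.6528e+7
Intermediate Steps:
F(B) = B + 2*B² (F(B) = (B² + B²) + B = 2*B² + B = B + 2*B²)
n(G) = 1/(2*G)
Z = -150367/19865868 (Z = (½)/(-66) + 1/(80701 + 69798) = (½)*(-1/66) + 1/150499 = -1/132 + 1/150499 = -150367/19865868 ≈ -0.0075691)
F(572)/Z - 41782/48238 = (572*(1 + 2*572))/(-150367/19865868) - 41782/48238 = (572*(1 + 1144))*(-19865868/150367) - 41782*1/48238 = (572*1145)*(-19865868/150367) - 20891/24119 = 654940*(-19865868/150367) - 20891/24119 = -13010951587920/150367 - 20891/24119 = -313811144490359477/3626701673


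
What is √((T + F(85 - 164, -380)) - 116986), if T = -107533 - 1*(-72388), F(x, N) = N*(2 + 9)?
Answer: I*√156311 ≈ 395.36*I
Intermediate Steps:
F(x, N) = 11*N (F(x, N) = N*11 = 11*N)
T = -35145 (T = -107533 + 72388 = -35145)
√((T + F(85 - 164, -380)) - 116986) = √((-35145 + 11*(-380)) - 116986) = √((-35145 - 4180) - 116986) = √(-39325 - 116986) = √(-156311) = I*√156311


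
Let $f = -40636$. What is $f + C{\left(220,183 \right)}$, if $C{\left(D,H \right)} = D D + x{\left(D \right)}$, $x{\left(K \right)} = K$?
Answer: $7984$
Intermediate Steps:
$C{\left(D,H \right)} = D + D^{2}$ ($C{\left(D,H \right)} = D D + D = D^{2} + D = D + D^{2}$)
$f + C{\left(220,183 \right)} = -40636 + 220 \left(1 + 220\right) = -40636 + 220 \cdot 221 = -40636 + 48620 = 7984$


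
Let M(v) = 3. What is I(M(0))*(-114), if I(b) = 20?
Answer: -2280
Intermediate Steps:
I(M(0))*(-114) = 20*(-114) = -2280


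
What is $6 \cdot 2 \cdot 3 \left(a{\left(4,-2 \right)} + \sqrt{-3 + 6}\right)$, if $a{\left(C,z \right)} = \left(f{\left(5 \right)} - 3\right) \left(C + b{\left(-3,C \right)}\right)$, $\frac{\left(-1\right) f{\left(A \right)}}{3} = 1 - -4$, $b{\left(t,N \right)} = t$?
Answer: $-648 + 36 \sqrt{3} \approx -585.65$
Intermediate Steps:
$f{\left(A \right)} = -15$ ($f{\left(A \right)} = - 3 \left(1 - -4\right) = - 3 \left(1 + 4\right) = \left(-3\right) 5 = -15$)
$a{\left(C,z \right)} = 54 - 18 C$ ($a{\left(C,z \right)} = \left(-15 - 3\right) \left(C - 3\right) = - 18 \left(-3 + C\right) = 54 - 18 C$)
$6 \cdot 2 \cdot 3 \left(a{\left(4,-2 \right)} + \sqrt{-3 + 6}\right) = 6 \cdot 2 \cdot 3 \left(\left(54 - 72\right) + \sqrt{-3 + 6}\right) = 12 \cdot 3 \left(\left(54 - 72\right) + \sqrt{3}\right) = 36 \left(-18 + \sqrt{3}\right) = -648 + 36 \sqrt{3}$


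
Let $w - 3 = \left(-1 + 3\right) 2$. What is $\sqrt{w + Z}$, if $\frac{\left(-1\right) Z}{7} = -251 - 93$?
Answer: $\sqrt{2415} \approx 49.143$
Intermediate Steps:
$w = 7$ ($w = 3 + \left(-1 + 3\right) 2 = 3 + 2 \cdot 2 = 3 + 4 = 7$)
$Z = 2408$ ($Z = - 7 \left(-251 - 93\right) = \left(-7\right) \left(-344\right) = 2408$)
$\sqrt{w + Z} = \sqrt{7 + 2408} = \sqrt{2415}$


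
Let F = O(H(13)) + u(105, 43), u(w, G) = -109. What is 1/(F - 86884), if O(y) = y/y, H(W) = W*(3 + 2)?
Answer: -1/86992 ≈ -1.1495e-5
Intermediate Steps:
H(W) = 5*W (H(W) = W*5 = 5*W)
O(y) = 1
F = -108 (F = 1 - 109 = -108)
1/(F - 86884) = 1/(-108 - 86884) = 1/(-86992) = -1/86992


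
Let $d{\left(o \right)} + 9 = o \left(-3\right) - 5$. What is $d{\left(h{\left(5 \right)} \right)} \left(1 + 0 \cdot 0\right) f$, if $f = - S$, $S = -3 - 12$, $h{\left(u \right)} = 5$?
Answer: $-435$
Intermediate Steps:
$S = -15$ ($S = -3 - 12 = -15$)
$f = 15$ ($f = \left(-1\right) \left(-15\right) = 15$)
$d{\left(o \right)} = -14 - 3 o$ ($d{\left(o \right)} = -9 + \left(o \left(-3\right) - 5\right) = -9 - \left(5 + 3 o\right) = -14 - 3 o$)
$d{\left(h{\left(5 \right)} \right)} \left(1 + 0 \cdot 0\right) f = \left(-14 - 15\right) \left(1 + 0 \cdot 0\right) 15 = \left(-14 - 15\right) \left(1 + 0\right) 15 = \left(-29\right) 1 \cdot 15 = \left(-29\right) 15 = -435$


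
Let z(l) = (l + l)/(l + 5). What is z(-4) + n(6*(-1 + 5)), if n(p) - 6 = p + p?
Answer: 46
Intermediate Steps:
n(p) = 6 + 2*p (n(p) = 6 + (p + p) = 6 + 2*p)
z(l) = 2*l/(5 + l) (z(l) = (2*l)/(5 + l) = 2*l/(5 + l))
z(-4) + n(6*(-1 + 5)) = 2*(-4)/(5 - 4) + (6 + 2*(6*(-1 + 5))) = 2*(-4)/1 + (6 + 2*(6*4)) = 2*(-4)*1 + (6 + 2*24) = -8 + (6 + 48) = -8 + 54 = 46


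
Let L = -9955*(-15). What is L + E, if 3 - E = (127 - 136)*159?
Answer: 150759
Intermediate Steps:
L = 149325
E = 1434 (E = 3 - (127 - 136)*159 = 3 - (-9)*159 = 3 - 1*(-1431) = 3 + 1431 = 1434)
L + E = 149325 + 1434 = 150759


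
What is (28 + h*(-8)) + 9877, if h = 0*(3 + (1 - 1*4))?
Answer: 9905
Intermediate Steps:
h = 0 (h = 0*(3 + (1 - 4)) = 0*(3 - 3) = 0*0 = 0)
(28 + h*(-8)) + 9877 = (28 + 0*(-8)) + 9877 = (28 + 0) + 9877 = 28 + 9877 = 9905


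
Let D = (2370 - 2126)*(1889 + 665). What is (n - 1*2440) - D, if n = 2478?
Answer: -623138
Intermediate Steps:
D = 623176 (D = 244*2554 = 623176)
(n - 1*2440) - D = (2478 - 1*2440) - 1*623176 = (2478 - 2440) - 623176 = 38 - 623176 = -623138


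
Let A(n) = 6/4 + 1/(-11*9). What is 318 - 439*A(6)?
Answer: -66541/198 ≈ -336.07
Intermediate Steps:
A(n) = 295/198 (A(n) = 6*(¼) - 1/11*⅑ = 3/2 - 1/99 = 295/198)
318 - 439*A(6) = 318 - 439*295/198 = 318 - 129505/198 = -66541/198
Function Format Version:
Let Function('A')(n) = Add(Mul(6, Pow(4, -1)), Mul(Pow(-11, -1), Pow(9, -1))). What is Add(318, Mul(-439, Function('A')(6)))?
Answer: Rational(-66541, 198) ≈ -336.07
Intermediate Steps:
Function('A')(n) = Rational(295, 198) (Function('A')(n) = Add(Mul(6, Rational(1, 4)), Mul(Rational(-1, 11), Rational(1, 9))) = Add(Rational(3, 2), Rational(-1, 99)) = Rational(295, 198))
Add(318, Mul(-439, Function('A')(6))) = Add(318, Mul(-439, Rational(295, 198))) = Add(318, Rational(-129505, 198)) = Rational(-66541, 198)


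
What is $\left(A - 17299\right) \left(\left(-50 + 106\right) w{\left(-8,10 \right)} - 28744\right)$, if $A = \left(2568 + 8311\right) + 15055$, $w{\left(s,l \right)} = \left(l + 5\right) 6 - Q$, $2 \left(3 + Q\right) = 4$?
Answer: $-204200480$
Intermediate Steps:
$Q = -1$ ($Q = -3 + \frac{1}{2} \cdot 4 = -3 + 2 = -1$)
$w{\left(s,l \right)} = 31 + 6 l$ ($w{\left(s,l \right)} = \left(l + 5\right) 6 - -1 = \left(5 + l\right) 6 + 1 = \left(30 + 6 l\right) + 1 = 31 + 6 l$)
$A = 25934$ ($A = 10879 + 15055 = 25934$)
$\left(A - 17299\right) \left(\left(-50 + 106\right) w{\left(-8,10 \right)} - 28744\right) = \left(25934 - 17299\right) \left(\left(-50 + 106\right) \left(31 + 6 \cdot 10\right) - 28744\right) = 8635 \left(56 \left(31 + 60\right) - 28744\right) = 8635 \left(56 \cdot 91 - 28744\right) = 8635 \left(5096 - 28744\right) = 8635 \left(-23648\right) = -204200480$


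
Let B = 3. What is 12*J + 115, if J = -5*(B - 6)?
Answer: 295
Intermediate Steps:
J = 15 (J = -5*(3 - 6) = -5*(-3) = 15)
12*J + 115 = 12*15 + 115 = 180 + 115 = 295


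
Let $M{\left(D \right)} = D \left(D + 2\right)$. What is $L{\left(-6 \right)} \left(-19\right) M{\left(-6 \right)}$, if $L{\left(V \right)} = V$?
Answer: $2736$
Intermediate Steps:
$M{\left(D \right)} = D \left(2 + D\right)$
$L{\left(-6 \right)} \left(-19\right) M{\left(-6 \right)} = \left(-6\right) \left(-19\right) \left(- 6 \left(2 - 6\right)\right) = 114 \left(\left(-6\right) \left(-4\right)\right) = 114 \cdot 24 = 2736$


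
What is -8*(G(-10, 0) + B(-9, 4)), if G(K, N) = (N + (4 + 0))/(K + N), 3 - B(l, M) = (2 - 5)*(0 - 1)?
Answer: 16/5 ≈ 3.2000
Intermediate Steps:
B(l, M) = 0 (B(l, M) = 3 - (2 - 5)*(0 - 1) = 3 - (-3)*(-1) = 3 - 1*3 = 3 - 3 = 0)
G(K, N) = (4 + N)/(K + N) (G(K, N) = (N + 4)/(K + N) = (4 + N)/(K + N))
-8*(G(-10, 0) + B(-9, 4)) = -8*((4 + 0)/(-10 + 0) + 0) = -8*(4/(-10) + 0) = -8*(-⅒*4 + 0) = -8*(-⅖ + 0) = -8*(-⅖) = 16/5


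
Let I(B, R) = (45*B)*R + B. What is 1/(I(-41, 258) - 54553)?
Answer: -1/530604 ≈ -1.8846e-6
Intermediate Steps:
I(B, R) = B + 45*B*R (I(B, R) = 45*B*R + B = B + 45*B*R)
1/(I(-41, 258) - 54553) = 1/(-41*(1 + 45*258) - 54553) = 1/(-41*(1 + 11610) - 54553) = 1/(-41*11611 - 54553) = 1/(-476051 - 54553) = 1/(-530604) = -1/530604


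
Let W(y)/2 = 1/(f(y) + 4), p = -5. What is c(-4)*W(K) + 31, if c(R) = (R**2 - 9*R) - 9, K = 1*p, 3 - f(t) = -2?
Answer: 365/9 ≈ 40.556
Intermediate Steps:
f(t) = 5 (f(t) = 3 - 1*(-2) = 3 + 2 = 5)
K = -5 (K = 1*(-5) = -5)
W(y) = 2/9 (W(y) = 2/(5 + 4) = 2/9)
c(R) = -9 + R**2 - 9*R
c(-4)*W(K) + 31 = (-9 + (-4)**2 - 9*(-4))*(2/9) + 31 = (-9 + 16 + 36)*(2/9) + 31 = 43*(2/9) + 31 = 86/9 + 31 = 365/9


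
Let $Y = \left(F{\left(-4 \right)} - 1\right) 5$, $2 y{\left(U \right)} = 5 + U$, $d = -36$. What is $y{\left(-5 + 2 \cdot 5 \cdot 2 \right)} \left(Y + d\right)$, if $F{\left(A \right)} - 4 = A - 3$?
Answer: $-560$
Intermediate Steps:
$F{\left(A \right)} = 1 + A$ ($F{\left(A \right)} = 4 + \left(A - 3\right) = 4 + \left(-3 + A\right) = 1 + A$)
$y{\left(U \right)} = \frac{5}{2} + \frac{U}{2}$ ($y{\left(U \right)} = \frac{5 + U}{2} = \frac{5}{2} + \frac{U}{2}$)
$Y = -20$ ($Y = \left(\left(1 - 4\right) - 1\right) 5 = \left(-3 - 1\right) 5 = \left(-4\right) 5 = -20$)
$y{\left(-5 + 2 \cdot 5 \cdot 2 \right)} \left(Y + d\right) = \left(\frac{5}{2} + \frac{-5 + 2 \cdot 5 \cdot 2}{2}\right) \left(-20 - 36\right) = \left(\frac{5}{2} + \frac{-5 + 10 \cdot 2}{2}\right) \left(-56\right) = \left(\frac{5}{2} + \frac{-5 + 20}{2}\right) \left(-56\right) = \left(\frac{5}{2} + \frac{1}{2} \cdot 15\right) \left(-56\right) = \left(\frac{5}{2} + \frac{15}{2}\right) \left(-56\right) = 10 \left(-56\right) = -560$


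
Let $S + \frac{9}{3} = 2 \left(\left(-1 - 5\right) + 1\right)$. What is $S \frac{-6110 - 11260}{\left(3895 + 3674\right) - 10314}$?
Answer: $- \frac{5018}{61} \approx -82.262$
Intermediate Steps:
$S = -13$ ($S = -3 + 2 \left(\left(-1 - 5\right) + 1\right) = -3 + 2 \left(-6 + 1\right) = -3 + 2 \left(-5\right) = -3 - 10 = -13$)
$S \frac{-6110 - 11260}{\left(3895 + 3674\right) - 10314} = - 13 \frac{-6110 - 11260}{\left(3895 + 3674\right) - 10314} = - 13 \left(- \frac{17370}{7569 - 10314}\right) = - 13 \left(- \frac{17370}{-2745}\right) = - 13 \left(\left(-17370\right) \left(- \frac{1}{2745}\right)\right) = \left(-13\right) \frac{386}{61} = - \frac{5018}{61}$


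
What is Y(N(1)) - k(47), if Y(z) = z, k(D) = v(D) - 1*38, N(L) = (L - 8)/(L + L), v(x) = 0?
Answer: 69/2 ≈ 34.500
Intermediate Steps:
N(L) = (-8 + L)/(2*L) (N(L) = (-8 + L)/((2*L)) = (-8 + L)*(1/(2*L)) = (-8 + L)/(2*L))
k(D) = -38 (k(D) = 0 - 1*38 = 0 - 38 = -38)
Y(N(1)) - k(47) = (½)*(-8 + 1)/1 - 1*(-38) = (½)*1*(-7) + 38 = -7/2 + 38 = 69/2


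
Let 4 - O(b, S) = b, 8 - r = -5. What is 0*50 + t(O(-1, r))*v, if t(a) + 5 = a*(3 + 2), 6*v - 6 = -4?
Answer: 20/3 ≈ 6.6667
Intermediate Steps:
r = 13 (r = 8 - 1*(-5) = 8 + 5 = 13)
O(b, S) = 4 - b
v = 1/3 (v = 1 + (1/6)*(-4) = 1 - 2/3 = 1/3 ≈ 0.33333)
t(a) = -5 + 5*a (t(a) = -5 + a*(3 + 2) = -5 + a*5 = -5 + 5*a)
0*50 + t(O(-1, r))*v = 0*50 + (-5 + 5*(4 - 1*(-1)))*(1/3) = 0 + (-5 + 5*(4 + 1))*(1/3) = 0 + (-5 + 5*5)*(1/3) = 0 + (-5 + 25)*(1/3) = 0 + 20*(1/3) = 0 + 20/3 = 20/3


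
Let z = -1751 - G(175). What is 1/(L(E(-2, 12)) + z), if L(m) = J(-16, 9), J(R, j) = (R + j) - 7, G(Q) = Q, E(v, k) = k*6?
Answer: -1/1940 ≈ -0.00051546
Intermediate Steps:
E(v, k) = 6*k
J(R, j) = -7 + R + j
z = -1926 (z = -1751 - 1*175 = -1751 - 175 = -1926)
L(m) = -14 (L(m) = -7 - 16 + 9 = -14)
1/(L(E(-2, 12)) + z) = 1/(-14 - 1926) = 1/(-1940) = -1/1940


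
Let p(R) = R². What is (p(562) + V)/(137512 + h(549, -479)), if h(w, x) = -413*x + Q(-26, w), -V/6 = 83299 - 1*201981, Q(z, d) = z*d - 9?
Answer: 32123/10033 ≈ 3.2017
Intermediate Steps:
Q(z, d) = -9 + d*z (Q(z, d) = d*z - 9 = -9 + d*z)
V = 712092 (V = -6*(83299 - 1*201981) = -6*(83299 - 201981) = -6*(-118682) = 712092)
h(w, x) = -9 - 413*x - 26*w (h(w, x) = -413*x + (-9 + w*(-26)) = -413*x + (-9 - 26*w) = -9 - 413*x - 26*w)
(p(562) + V)/(137512 + h(549, -479)) = (562² + 712092)/(137512 + (-9 - 413*(-479) - 26*549)) = (315844 + 712092)/(137512 + (-9 + 197827 - 14274)) = 1027936/(137512 + 183544) = 1027936/321056 = 1027936*(1/321056) = 32123/10033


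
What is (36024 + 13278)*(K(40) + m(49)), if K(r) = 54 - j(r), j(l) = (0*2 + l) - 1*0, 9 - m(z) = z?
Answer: -1281852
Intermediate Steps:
m(z) = 9 - z
j(l) = l (j(l) = (0 + l) + 0 = l + 0 = l)
K(r) = 54 - r
(36024 + 13278)*(K(40) + m(49)) = (36024 + 13278)*((54 - 1*40) + (9 - 1*49)) = 49302*((54 - 40) + (9 - 49)) = 49302*(14 - 40) = 49302*(-26) = -1281852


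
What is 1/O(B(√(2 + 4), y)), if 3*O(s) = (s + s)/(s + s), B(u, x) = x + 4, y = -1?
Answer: 3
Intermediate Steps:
B(u, x) = 4 + x
O(s) = ⅓ (O(s) = ((s + s)/(s + s))/3 = ((2*s)/((2*s)))/3 = ((2*s)*(1/(2*s)))/3 = (⅓)*1 = ⅓)
1/O(B(√(2 + 4), y)) = 1/(⅓) = 3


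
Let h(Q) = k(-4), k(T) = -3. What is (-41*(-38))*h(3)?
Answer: -4674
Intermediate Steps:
h(Q) = -3
(-41*(-38))*h(3) = -41*(-38)*(-3) = 1558*(-3) = -4674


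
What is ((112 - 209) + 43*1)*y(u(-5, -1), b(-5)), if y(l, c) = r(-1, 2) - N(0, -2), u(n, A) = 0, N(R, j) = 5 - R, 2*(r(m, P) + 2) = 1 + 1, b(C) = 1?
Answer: 324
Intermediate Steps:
r(m, P) = -1 (r(m, P) = -2 + (1 + 1)/2 = -2 + (½)*2 = -2 + 1 = -1)
y(l, c) = -6 (y(l, c) = -1 - (5 - 1*0) = -1 - (5 + 0) = -1 - 1*5 = -1 - 5 = -6)
((112 - 209) + 43*1)*y(u(-5, -1), b(-5)) = ((112 - 209) + 43*1)*(-6) = (-97 + 43)*(-6) = -54*(-6) = 324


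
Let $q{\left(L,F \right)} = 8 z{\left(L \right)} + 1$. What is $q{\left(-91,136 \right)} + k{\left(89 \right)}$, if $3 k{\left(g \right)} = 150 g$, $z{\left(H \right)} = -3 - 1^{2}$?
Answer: $4419$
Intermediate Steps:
$z{\left(H \right)} = -4$ ($z{\left(H \right)} = -3 - 1 = -4$)
$q{\left(L,F \right)} = -31$ ($q{\left(L,F \right)} = 8 \left(-4\right) + 1 = -32 + 1 = -31$)
$k{\left(g \right)} = 50 g$ ($k{\left(g \right)} = \frac{150 g}{3} = 50 g$)
$q{\left(-91,136 \right)} + k{\left(89 \right)} = -31 + 50 \cdot 89 = -31 + 4450 = 4419$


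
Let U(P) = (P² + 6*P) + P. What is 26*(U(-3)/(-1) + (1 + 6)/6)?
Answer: 1027/3 ≈ 342.33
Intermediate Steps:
U(P) = P² + 7*P
26*(U(-3)/(-1) + (1 + 6)/6) = 26*(-3*(7 - 3)/(-1) + (1 + 6)/6) = 26*(-3*4*(-1) + 7*(⅙)) = 26*(-12*(-1) + 7/6) = 26*(12 + 7/6) = 26*(79/6) = 1027/3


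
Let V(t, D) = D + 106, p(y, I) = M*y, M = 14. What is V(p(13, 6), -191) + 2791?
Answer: 2706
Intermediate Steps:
p(y, I) = 14*y
V(t, D) = 106 + D
V(p(13, 6), -191) + 2791 = (106 - 191) + 2791 = -85 + 2791 = 2706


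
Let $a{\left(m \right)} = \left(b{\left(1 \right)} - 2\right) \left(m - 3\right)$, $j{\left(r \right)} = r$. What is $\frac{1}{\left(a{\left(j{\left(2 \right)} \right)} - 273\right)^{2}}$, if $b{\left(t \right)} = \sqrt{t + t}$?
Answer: $\frac{1}{\left(271 + \sqrt{2}\right)^{2}} \approx 1.3475 \cdot 10^{-5}$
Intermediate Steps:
$b{\left(t \right)} = \sqrt{2} \sqrt{t}$ ($b{\left(t \right)} = \sqrt{2 t} = \sqrt{2} \sqrt{t}$)
$a{\left(m \right)} = \left(-3 + m\right) \left(-2 + \sqrt{2}\right)$ ($a{\left(m \right)} = \left(\sqrt{2} \sqrt{1} - 2\right) \left(m - 3\right) = \left(\sqrt{2} \cdot 1 - 2\right) \left(-3 + m\right) = \left(\sqrt{2} - 2\right) \left(-3 + m\right) = \left(-2 + \sqrt{2}\right) \left(-3 + m\right) = \left(-3 + m\right) \left(-2 + \sqrt{2}\right)$)
$\frac{1}{\left(a{\left(j{\left(2 \right)} \right)} - 273\right)^{2}} = \frac{1}{\left(\left(6 - 3 \sqrt{2} - 4 + 2 \sqrt{2}\right) - 273\right)^{2}} = \frac{1}{\left(\left(2 - \sqrt{2}\right) - 273\right)^{2}} = \frac{1}{\left(-271 - \sqrt{2}\right)^{2}}$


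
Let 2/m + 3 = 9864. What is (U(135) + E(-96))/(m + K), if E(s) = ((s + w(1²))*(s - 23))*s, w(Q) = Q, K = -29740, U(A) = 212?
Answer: 5349927774/146633069 ≈ 36.485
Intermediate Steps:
m = 2/9861 (m = 2/(-3 + 9864) = 2/9861 ≈ 0.00020282)
E(s) = s*(1 + s)*(-23 + s) (E(s) = ((s + 1²)*(s - 23))*s = ((s + 1)*(-23 + s))*s = ((1 + s)*(-23 + s))*s = s*(1 + s)*(-23 + s))
(U(135) + E(-96))/(m + K) = (212 - 96*(-23 + (-96)² - 22*(-96)))/(2/9861 - 29740) = (212 - 96*(-23 + 9216 + 2112))/(-293266138/9861) = (212 - 96*11305)*(-9861/293266138) = (212 - 1085280)*(-9861/293266138) = -1085068*(-9861/293266138) = 5349927774/146633069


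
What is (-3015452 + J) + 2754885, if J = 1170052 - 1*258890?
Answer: 650595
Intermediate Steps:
J = 911162 (J = 1170052 - 258890 = 911162)
(-3015452 + J) + 2754885 = (-3015452 + 911162) + 2754885 = -2104290 + 2754885 = 650595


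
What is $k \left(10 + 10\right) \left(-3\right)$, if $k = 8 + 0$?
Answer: $-480$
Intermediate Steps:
$k = 8$
$k \left(10 + 10\right) \left(-3\right) = 8 \left(10 + 10\right) \left(-3\right) = 8 \cdot 20 \left(-3\right) = 8 \left(-60\right) = -480$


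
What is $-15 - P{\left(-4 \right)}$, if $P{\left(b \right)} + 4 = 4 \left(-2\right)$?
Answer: $-3$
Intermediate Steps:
$P{\left(b \right)} = -12$ ($P{\left(b \right)} = -4 + 4 \left(-2\right) = -4 - 8 = -12$)
$-15 - P{\left(-4 \right)} = -15 - -12 = -15 + 12 = -3$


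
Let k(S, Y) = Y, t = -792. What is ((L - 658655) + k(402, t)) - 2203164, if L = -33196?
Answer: -2895807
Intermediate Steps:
((L - 658655) + k(402, t)) - 2203164 = ((-33196 - 658655) - 792) - 2203164 = (-691851 - 792) - 2203164 = -692643 - 2203164 = -2895807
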